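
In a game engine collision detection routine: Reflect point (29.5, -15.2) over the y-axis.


Reflection over y-axis: (x,y) -> (-x,y)
(29.5, -15.2) -> (-29.5, -15.2)

(-29.5, -15.2)


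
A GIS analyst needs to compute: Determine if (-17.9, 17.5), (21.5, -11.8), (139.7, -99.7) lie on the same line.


Cross product: (21.5-(-17.9))*((-99.7)-17.5) - ((-11.8)-17.5)*(139.7-(-17.9))
= 0

Yes, collinear


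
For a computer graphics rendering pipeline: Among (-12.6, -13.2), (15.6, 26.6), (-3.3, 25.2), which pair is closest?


d(P0,P1) = 48.7779, d(P0,P2) = 39.5101, d(P1,P2) = 18.9518
Closest: P1 and P2

Closest pair: (15.6, 26.6) and (-3.3, 25.2), distance = 18.9518


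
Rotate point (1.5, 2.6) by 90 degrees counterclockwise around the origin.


90° CCW: (x,y) -> (-y, x)
(1.5,2.6) -> (-2.6, 1.5)

(-2.6, 1.5)


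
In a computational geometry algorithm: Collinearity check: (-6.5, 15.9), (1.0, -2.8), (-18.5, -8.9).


Cross product: (1-(-6.5))*((-8.9)-15.9) - ((-2.8)-15.9)*((-18.5)-(-6.5))
= -410.4

No, not collinear


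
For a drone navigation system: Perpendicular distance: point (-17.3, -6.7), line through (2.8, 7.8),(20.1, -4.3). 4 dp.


|cross product| = 494.06
|line direction| = sqrt(445.7) = 21.1116
Distance = 494.06/sqrt(445.7) = 23.4023

23.4023


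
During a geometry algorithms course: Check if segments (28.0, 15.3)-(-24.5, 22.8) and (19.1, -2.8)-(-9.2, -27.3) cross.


Cross products: d1=-294.18, d2=-1792.68, d3=1017, d4=2515.5
d1*d2 < 0 and d3*d4 < 0? no

No, they don't intersect


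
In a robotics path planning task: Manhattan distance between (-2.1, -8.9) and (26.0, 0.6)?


|(-2.1)-26| + |(-8.9)-0.6| = 28.1 + 9.5 = 37.6

37.6


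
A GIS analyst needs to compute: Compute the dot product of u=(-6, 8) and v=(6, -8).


u . v = u_x*v_x + u_y*v_y = (-6)*6 + 8*(-8)
= (-36) + (-64) = -100

-100


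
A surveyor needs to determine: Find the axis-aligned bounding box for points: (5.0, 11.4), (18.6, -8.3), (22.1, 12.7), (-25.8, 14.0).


x range: [-25.8, 22.1]
y range: [-8.3, 14]
Bounding box: (-25.8,-8.3) to (22.1,14)

(-25.8,-8.3) to (22.1,14)


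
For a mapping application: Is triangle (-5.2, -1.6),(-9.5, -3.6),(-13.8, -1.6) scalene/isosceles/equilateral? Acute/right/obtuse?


Side lengths squared: AB^2=22.49, BC^2=22.49, CA^2=73.96
Sorted: [22.49, 22.49, 73.96]
By sides: Isosceles, By angles: Obtuse

Isosceles, Obtuse


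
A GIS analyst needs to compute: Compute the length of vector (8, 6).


|u| = sqrt(8^2 + 6^2) = sqrt(100) = 10

10


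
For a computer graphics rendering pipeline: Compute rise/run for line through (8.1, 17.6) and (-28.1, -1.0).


slope = (y2-y1)/(x2-x1) = ((-1)-17.6)/((-28.1)-8.1) = (-18.6)/(-36.2) = 0.5138

0.5138


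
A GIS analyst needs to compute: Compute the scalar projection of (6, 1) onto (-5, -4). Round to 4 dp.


u.v = -34, |v| = sqrt(41) = 6.4031
Scalar projection = u.v / |v| = -34 / sqrt(41) = -5.3099

-5.3099


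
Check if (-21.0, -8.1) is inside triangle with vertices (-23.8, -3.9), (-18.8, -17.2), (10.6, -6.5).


Cross products: AB x AP = 16.24, BC x BP = 291.08, CA x CP = 137.2
All same sign? yes

Yes, inside


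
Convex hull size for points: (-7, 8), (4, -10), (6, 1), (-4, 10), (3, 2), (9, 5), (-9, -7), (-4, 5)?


Convex hull vertices (CCW): (-9, -7), (4, -10), (9, 5), (-4, 10), (-7, 8)
Count = 5

5


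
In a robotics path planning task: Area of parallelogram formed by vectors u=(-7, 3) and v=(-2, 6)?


|u x v| = |(-7)*6 - 3*(-2)|
= |(-42) - (-6)| = 36

36


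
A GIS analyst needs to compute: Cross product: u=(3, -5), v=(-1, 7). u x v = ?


u x v = u_x*v_y - u_y*v_x = 3*7 - (-5)*(-1)
= 21 - 5 = 16

16


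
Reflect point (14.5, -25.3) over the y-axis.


Reflection over y-axis: (x,y) -> (-x,y)
(14.5, -25.3) -> (-14.5, -25.3)

(-14.5, -25.3)


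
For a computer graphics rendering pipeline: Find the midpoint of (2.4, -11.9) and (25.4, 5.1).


M = ((2.4+25.4)/2, ((-11.9)+5.1)/2)
= (13.9, -3.4)

(13.9, -3.4)


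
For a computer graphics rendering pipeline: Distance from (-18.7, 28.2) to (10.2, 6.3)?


dx=28.9, dy=-21.9
d^2 = 28.9^2 + (-21.9)^2 = 1314.82
d = sqrt(1314.82) = 36.2604

36.2604


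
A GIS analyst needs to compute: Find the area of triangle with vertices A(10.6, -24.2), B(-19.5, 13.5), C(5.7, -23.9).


Area = |x_A(y_B-y_C) + x_B(y_C-y_A) + x_C(y_A-y_B)|/2
= |396.44 + (-5.85) + (-214.89)|/2
= 175.7/2 = 87.85

87.85


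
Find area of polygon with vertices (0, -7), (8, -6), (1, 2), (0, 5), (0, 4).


Shoelace sum: (0*(-6) - 8*(-7)) + (8*2 - 1*(-6)) + (1*5 - 0*2) + (0*4 - 0*5) + (0*(-7) - 0*4)
= 83
Area = |83|/2 = 41.5

41.5


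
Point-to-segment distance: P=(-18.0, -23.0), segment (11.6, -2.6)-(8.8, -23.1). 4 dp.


Project P onto AB: t = 1 (clamped to [0,1])
Closest point on segment: (8.8, -23.1)
Distance: 26.8002

26.8002


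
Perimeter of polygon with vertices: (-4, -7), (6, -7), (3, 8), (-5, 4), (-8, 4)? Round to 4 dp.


Sides: (-4, -7)->(6, -7): sqrt(100) = 10, (6, -7)->(3, 8): sqrt(234) = 15.297059, (3, 8)->(-5, 4): sqrt(80) = 8.944272, (-5, 4)->(-8, 4): sqrt(9) = 3, (-8, 4)->(-4, -7): sqrt(137) = 11.7047
Sum = 48.946031
Perimeter = 48.946

48.946


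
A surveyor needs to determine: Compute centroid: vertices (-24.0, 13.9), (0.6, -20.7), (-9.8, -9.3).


Centroid = ((x_A+x_B+x_C)/3, (y_A+y_B+y_C)/3)
= (((-24)+0.6+(-9.8))/3, (13.9+(-20.7)+(-9.3))/3)
= (-11.0667, -5.3667)

(-11.0667, -5.3667)


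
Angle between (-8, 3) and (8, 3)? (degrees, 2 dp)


u.v = -55, |u| = sqrt(73) = 8.544, |v| = sqrt(73) = 8.544
cos(theta) = u.v/(|u||v|) = -55/sqrt(5329) = -0.753425
theta = acos(-0.753425) = 138.89 degrees

138.89 degrees


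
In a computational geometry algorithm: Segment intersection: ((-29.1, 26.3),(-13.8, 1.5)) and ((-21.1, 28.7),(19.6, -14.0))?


Cross products: d1=-439.28, d2=-795.33, d3=235.12, d4=591.17
d1*d2 < 0 and d3*d4 < 0? no

No, they don't intersect


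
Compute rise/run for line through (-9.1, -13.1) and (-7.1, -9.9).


slope = (y2-y1)/(x2-x1) = ((-9.9)-(-13.1))/((-7.1)-(-9.1)) = 3.2/2 = 1.6

1.6


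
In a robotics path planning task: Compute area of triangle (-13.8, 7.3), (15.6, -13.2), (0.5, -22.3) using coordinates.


Area = |x_A(y_B-y_C) + x_B(y_C-y_A) + x_C(y_A-y_B)|/2
= |(-125.58) + (-461.76) + 10.25|/2
= 577.09/2 = 288.545

288.545


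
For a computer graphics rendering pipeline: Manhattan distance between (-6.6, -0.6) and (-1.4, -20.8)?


|(-6.6)-(-1.4)| + |(-0.6)-(-20.8)| = 5.2 + 20.2 = 25.4

25.4


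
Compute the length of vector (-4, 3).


|u| = sqrt((-4)^2 + 3^2) = sqrt(25) = 5

5


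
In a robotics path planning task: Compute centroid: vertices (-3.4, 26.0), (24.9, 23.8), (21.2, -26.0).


Centroid = ((x_A+x_B+x_C)/3, (y_A+y_B+y_C)/3)
= (((-3.4)+24.9+21.2)/3, (26+23.8+(-26))/3)
= (14.2333, 7.9333)

(14.2333, 7.9333)


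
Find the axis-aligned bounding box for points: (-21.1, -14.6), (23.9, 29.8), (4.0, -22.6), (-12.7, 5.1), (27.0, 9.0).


x range: [-21.1, 27]
y range: [-22.6, 29.8]
Bounding box: (-21.1,-22.6) to (27,29.8)

(-21.1,-22.6) to (27,29.8)


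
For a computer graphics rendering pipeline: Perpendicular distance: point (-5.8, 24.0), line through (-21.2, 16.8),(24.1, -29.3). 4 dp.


|cross product| = 1036.1
|line direction| = sqrt(4177.3) = 64.632
Distance = 1036.1/sqrt(4177.3) = 16.0307

16.0307


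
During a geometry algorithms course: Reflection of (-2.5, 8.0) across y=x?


Reflection over y=x: (x,y) -> (y,x)
(-2.5, 8) -> (8, -2.5)

(8, -2.5)


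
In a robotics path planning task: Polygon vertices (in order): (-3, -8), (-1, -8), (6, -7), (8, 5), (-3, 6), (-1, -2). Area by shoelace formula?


Shoelace sum: ((-3)*(-8) - (-1)*(-8)) + ((-1)*(-7) - 6*(-8)) + (6*5 - 8*(-7)) + (8*6 - (-3)*5) + ((-3)*(-2) - (-1)*6) + ((-1)*(-8) - (-3)*(-2))
= 234
Area = |234|/2 = 117

117


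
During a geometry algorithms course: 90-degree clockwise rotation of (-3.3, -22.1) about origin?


90° CW: (x,y) -> (y, -x)
(-3.3,-22.1) -> (-22.1, 3.3)

(-22.1, 3.3)


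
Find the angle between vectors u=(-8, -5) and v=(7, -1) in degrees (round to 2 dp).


u.v = -51, |u| = sqrt(89) = 9.434, |v| = sqrt(50) = 7.0711
cos(theta) = u.v/(|u||v|) = -51/sqrt(4450) = -0.764522
theta = acos(-0.764522) = 139.86 degrees

139.86 degrees


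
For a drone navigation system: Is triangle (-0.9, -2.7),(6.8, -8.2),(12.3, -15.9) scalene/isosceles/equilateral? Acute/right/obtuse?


Side lengths squared: AB^2=89.54, BC^2=89.54, CA^2=348.48
Sorted: [89.54, 89.54, 348.48]
By sides: Isosceles, By angles: Obtuse

Isosceles, Obtuse


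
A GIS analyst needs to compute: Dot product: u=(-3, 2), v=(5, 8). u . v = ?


u . v = u_x*v_x + u_y*v_y = (-3)*5 + 2*8
= (-15) + 16 = 1

1


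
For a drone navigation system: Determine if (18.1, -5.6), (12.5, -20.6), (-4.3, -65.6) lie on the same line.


Cross product: (12.5-18.1)*((-65.6)-(-5.6)) - ((-20.6)-(-5.6))*((-4.3)-18.1)
= 0

Yes, collinear


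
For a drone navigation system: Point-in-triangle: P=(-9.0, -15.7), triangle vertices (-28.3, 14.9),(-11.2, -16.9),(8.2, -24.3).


Cross products: AB x AP = 90.48, BC x BP = 39.56, CA x CP = 360.34
All same sign? yes

Yes, inside


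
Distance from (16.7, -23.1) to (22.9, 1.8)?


dx=6.2, dy=24.9
d^2 = 6.2^2 + 24.9^2 = 658.45
d = sqrt(658.45) = 25.6603

25.6603


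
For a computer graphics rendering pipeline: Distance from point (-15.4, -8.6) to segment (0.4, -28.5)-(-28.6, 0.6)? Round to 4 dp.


Project P onto AB: t = 0.6146 (clamped to [0,1])
Closest point on segment: (-17.4227, -10.6158)
Distance: 2.8557

2.8557


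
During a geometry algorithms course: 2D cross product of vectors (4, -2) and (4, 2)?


u x v = u_x*v_y - u_y*v_x = 4*2 - (-2)*4
= 8 - (-8) = 16

16


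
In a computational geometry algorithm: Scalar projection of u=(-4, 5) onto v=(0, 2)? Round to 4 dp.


u.v = 10, |v| = sqrt(4) = 2
Scalar projection = u.v / |v| = 10 / sqrt(4) = 5

5


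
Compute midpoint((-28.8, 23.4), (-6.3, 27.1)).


M = (((-28.8)+(-6.3))/2, (23.4+27.1)/2)
= (-17.55, 25.25)

(-17.55, 25.25)


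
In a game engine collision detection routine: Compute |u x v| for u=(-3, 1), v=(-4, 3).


|u x v| = |(-3)*3 - 1*(-4)|
= |(-9) - (-4)| = 5

5


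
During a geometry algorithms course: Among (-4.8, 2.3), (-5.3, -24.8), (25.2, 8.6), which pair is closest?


d(P0,P1) = 27.1046, d(P0,P2) = 30.6544, d(P1,P2) = 45.2306
Closest: P0 and P1

Closest pair: (-4.8, 2.3) and (-5.3, -24.8), distance = 27.1046


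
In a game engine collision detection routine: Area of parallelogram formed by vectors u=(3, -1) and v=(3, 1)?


|u x v| = |3*1 - (-1)*3|
= |3 - (-3)| = 6

6


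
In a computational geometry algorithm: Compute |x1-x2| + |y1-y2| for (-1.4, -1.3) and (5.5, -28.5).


|(-1.4)-5.5| + |(-1.3)-(-28.5)| = 6.9 + 27.2 = 34.1

34.1


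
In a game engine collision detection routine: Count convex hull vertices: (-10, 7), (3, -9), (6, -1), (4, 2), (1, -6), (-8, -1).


Convex hull vertices (CCW): (-10, 7), (-8, -1), (3, -9), (6, -1), (4, 2)
Count = 5

5


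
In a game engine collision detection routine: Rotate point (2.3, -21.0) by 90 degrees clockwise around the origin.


90° CW: (x,y) -> (y, -x)
(2.3,-21) -> (-21, -2.3)

(-21, -2.3)


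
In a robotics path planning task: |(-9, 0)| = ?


|u| = sqrt((-9)^2 + 0^2) = sqrt(81) = 9

9


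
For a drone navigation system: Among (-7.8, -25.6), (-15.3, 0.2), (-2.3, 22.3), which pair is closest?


d(P0,P1) = 26.868, d(P0,P2) = 48.2147, d(P1,P2) = 25.64
Closest: P1 and P2

Closest pair: (-15.3, 0.2) and (-2.3, 22.3), distance = 25.64


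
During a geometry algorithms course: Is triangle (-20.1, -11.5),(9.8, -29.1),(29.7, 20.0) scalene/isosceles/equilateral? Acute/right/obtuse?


Side lengths squared: AB^2=1203.77, BC^2=2806.82, CA^2=3472.29
Sorted: [1203.77, 2806.82, 3472.29]
By sides: Scalene, By angles: Acute

Scalene, Acute


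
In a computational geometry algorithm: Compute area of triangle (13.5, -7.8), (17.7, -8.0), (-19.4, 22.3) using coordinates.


Area = |x_A(y_B-y_C) + x_B(y_C-y_A) + x_C(y_A-y_B)|/2
= |(-409.05) + 532.77 + (-3.88)|/2
= 119.84/2 = 59.92

59.92


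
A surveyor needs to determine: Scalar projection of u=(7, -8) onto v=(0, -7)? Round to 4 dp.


u.v = 56, |v| = sqrt(49) = 7
Scalar projection = u.v / |v| = 56 / sqrt(49) = 8

8


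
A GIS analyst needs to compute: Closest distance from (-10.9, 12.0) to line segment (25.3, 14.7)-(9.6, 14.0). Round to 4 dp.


Project P onto AB: t = 1 (clamped to [0,1])
Closest point on segment: (9.6, 14)
Distance: 20.5973

20.5973


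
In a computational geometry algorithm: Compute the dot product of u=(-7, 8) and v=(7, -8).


u . v = u_x*v_x + u_y*v_y = (-7)*7 + 8*(-8)
= (-49) + (-64) = -113

-113


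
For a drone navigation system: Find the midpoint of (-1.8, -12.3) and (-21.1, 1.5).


M = (((-1.8)+(-21.1))/2, ((-12.3)+1.5)/2)
= (-11.45, -5.4)

(-11.45, -5.4)


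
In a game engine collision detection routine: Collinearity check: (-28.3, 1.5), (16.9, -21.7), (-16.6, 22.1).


Cross product: (16.9-(-28.3))*(22.1-1.5) - ((-21.7)-1.5)*((-16.6)-(-28.3))
= 1202.56

No, not collinear


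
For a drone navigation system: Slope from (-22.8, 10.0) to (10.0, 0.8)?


slope = (y2-y1)/(x2-x1) = (0.8-10)/(10-(-22.8)) = (-9.2)/32.8 = -0.2805

-0.2805


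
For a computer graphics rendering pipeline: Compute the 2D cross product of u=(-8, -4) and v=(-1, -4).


u x v = u_x*v_y - u_y*v_x = (-8)*(-4) - (-4)*(-1)
= 32 - 4 = 28

28


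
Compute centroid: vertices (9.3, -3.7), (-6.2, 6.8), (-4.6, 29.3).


Centroid = ((x_A+x_B+x_C)/3, (y_A+y_B+y_C)/3)
= ((9.3+(-6.2)+(-4.6))/3, ((-3.7)+6.8+29.3)/3)
= (-0.5, 10.8)

(-0.5, 10.8)


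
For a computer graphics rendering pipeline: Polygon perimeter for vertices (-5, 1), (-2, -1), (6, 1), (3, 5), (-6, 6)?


Sides: (-5, 1)->(-2, -1): sqrt(13) = 3.605551, (-2, -1)->(6, 1): sqrt(68) = 8.246211, (6, 1)->(3, 5): sqrt(25) = 5, (3, 5)->(-6, 6): sqrt(82) = 9.055385, (-6, 6)->(-5, 1): sqrt(26) = 5.09902
Sum = 31.006167
Perimeter = 31.0062

31.0062


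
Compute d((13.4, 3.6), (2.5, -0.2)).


dx=-10.9, dy=-3.8
d^2 = (-10.9)^2 + (-3.8)^2 = 133.25
d = sqrt(133.25) = 11.5434

11.5434


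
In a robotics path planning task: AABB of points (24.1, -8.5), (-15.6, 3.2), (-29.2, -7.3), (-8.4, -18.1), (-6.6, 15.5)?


x range: [-29.2, 24.1]
y range: [-18.1, 15.5]
Bounding box: (-29.2,-18.1) to (24.1,15.5)

(-29.2,-18.1) to (24.1,15.5)


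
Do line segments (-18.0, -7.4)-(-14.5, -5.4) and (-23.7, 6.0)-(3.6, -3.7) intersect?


Cross products: d1=-310.53, d2=-221.98, d3=58.3, d4=-30.25
d1*d2 < 0 and d3*d4 < 0? no

No, they don't intersect


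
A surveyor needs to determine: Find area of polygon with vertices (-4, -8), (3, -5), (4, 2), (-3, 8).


Shoelace sum: ((-4)*(-5) - 3*(-8)) + (3*2 - 4*(-5)) + (4*8 - (-3)*2) + ((-3)*(-8) - (-4)*8)
= 164
Area = |164|/2 = 82

82


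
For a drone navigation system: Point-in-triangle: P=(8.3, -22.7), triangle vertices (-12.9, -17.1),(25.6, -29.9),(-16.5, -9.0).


Cross products: AB x AP = 55.76, BC x BP = 58.45, CA x CP = 151.56
All same sign? yes

Yes, inside


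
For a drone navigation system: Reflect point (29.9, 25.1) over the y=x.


Reflection over y=x: (x,y) -> (y,x)
(29.9, 25.1) -> (25.1, 29.9)

(25.1, 29.9)


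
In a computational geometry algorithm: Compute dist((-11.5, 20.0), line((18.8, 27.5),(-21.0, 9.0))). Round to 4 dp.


|cross product| = 262.05
|line direction| = sqrt(1926.29) = 43.8895
Distance = 262.05/sqrt(1926.29) = 5.9707

5.9707


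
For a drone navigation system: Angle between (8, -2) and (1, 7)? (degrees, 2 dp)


u.v = -6, |u| = sqrt(68) = 8.2462, |v| = sqrt(50) = 7.0711
cos(theta) = u.v/(|u||v|) = -6/sqrt(3400) = -0.102899
theta = acos(-0.102899) = 95.91 degrees

95.91 degrees


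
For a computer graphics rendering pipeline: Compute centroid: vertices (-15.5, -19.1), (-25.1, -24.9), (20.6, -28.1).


Centroid = ((x_A+x_B+x_C)/3, (y_A+y_B+y_C)/3)
= (((-15.5)+(-25.1)+20.6)/3, ((-19.1)+(-24.9)+(-28.1))/3)
= (-6.6667, -24.0333)

(-6.6667, -24.0333)


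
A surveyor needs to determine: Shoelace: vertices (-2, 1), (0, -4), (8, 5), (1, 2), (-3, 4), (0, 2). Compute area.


Shoelace sum: ((-2)*(-4) - 0*1) + (0*5 - 8*(-4)) + (8*2 - 1*5) + (1*4 - (-3)*2) + ((-3)*2 - 0*4) + (0*1 - (-2)*2)
= 59
Area = |59|/2 = 29.5

29.5


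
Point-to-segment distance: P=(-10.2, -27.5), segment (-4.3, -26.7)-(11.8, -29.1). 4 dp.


Project P onto AB: t = 0 (clamped to [0,1])
Closest point on segment: (-4.3, -26.7)
Distance: 5.954

5.954


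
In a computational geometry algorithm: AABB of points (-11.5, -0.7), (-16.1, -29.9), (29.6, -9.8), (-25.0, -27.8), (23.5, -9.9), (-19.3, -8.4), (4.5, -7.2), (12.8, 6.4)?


x range: [-25, 29.6]
y range: [-29.9, 6.4]
Bounding box: (-25,-29.9) to (29.6,6.4)

(-25,-29.9) to (29.6,6.4)


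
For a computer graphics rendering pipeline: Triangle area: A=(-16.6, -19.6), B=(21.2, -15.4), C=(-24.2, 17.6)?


Area = |x_A(y_B-y_C) + x_B(y_C-y_A) + x_C(y_A-y_B)|/2
= |547.8 + 788.64 + 101.64|/2
= 1438.08/2 = 719.04

719.04


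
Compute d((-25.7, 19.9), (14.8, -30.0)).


dx=40.5, dy=-49.9
d^2 = 40.5^2 + (-49.9)^2 = 4130.26
d = sqrt(4130.26) = 64.2671

64.2671


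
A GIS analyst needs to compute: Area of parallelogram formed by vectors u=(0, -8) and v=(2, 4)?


|u x v| = |0*4 - (-8)*2|
= |0 - (-16)| = 16

16


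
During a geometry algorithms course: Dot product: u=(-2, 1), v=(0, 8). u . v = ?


u . v = u_x*v_x + u_y*v_y = (-2)*0 + 1*8
= 0 + 8 = 8

8


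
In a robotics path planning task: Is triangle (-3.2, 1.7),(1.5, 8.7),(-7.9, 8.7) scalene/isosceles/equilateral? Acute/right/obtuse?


Side lengths squared: AB^2=71.09, BC^2=88.36, CA^2=71.09
Sorted: [71.09, 71.09, 88.36]
By sides: Isosceles, By angles: Acute

Isosceles, Acute


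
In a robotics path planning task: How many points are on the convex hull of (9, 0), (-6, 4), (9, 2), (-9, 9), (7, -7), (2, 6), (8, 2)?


Convex hull vertices (CCW): (-9, 9), (-6, 4), (7, -7), (9, 0), (9, 2), (2, 6)
Count = 6

6


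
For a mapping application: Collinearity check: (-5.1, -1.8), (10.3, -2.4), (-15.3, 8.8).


Cross product: (10.3-(-5.1))*(8.8-(-1.8)) - ((-2.4)-(-1.8))*((-15.3)-(-5.1))
= 157.12

No, not collinear


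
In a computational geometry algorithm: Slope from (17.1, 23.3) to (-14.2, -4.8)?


slope = (y2-y1)/(x2-x1) = ((-4.8)-23.3)/((-14.2)-17.1) = (-28.1)/(-31.3) = 0.8978

0.8978


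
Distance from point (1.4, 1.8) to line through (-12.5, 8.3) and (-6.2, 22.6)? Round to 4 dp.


|cross product| = 239.72
|line direction| = sqrt(244.18) = 15.6263
Distance = 239.72/sqrt(244.18) = 15.3408

15.3408


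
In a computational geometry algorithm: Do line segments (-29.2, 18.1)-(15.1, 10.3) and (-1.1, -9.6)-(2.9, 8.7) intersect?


Cross products: d1=625.03, d2=-216.86, d3=-1007.93, d4=-166.04
d1*d2 < 0 and d3*d4 < 0? no

No, they don't intersect


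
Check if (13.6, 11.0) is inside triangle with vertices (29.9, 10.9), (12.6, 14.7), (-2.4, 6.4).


Cross products: AB x AP = 60.21, BC x BP = 63.8, CA x CP = 76.58
All same sign? yes

Yes, inside


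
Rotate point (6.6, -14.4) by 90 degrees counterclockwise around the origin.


90° CCW: (x,y) -> (-y, x)
(6.6,-14.4) -> (14.4, 6.6)

(14.4, 6.6)


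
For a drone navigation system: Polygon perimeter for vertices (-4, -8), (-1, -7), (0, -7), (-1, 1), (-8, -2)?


Sides: (-4, -8)->(-1, -7): sqrt(10) = 3.162278, (-1, -7)->(0, -7): sqrt(1) = 1, (0, -7)->(-1, 1): sqrt(65) = 8.062258, (-1, 1)->(-8, -2): sqrt(58) = 7.615773, (-8, -2)->(-4, -8): sqrt(52) = 7.211103
Sum = 27.051412
Perimeter = 27.0514

27.0514


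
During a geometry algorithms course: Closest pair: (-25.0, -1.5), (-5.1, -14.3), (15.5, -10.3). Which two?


d(P0,P1) = 23.6611, d(P0,P2) = 41.445, d(P1,P2) = 20.9848
Closest: P1 and P2

Closest pair: (-5.1, -14.3) and (15.5, -10.3), distance = 20.9848


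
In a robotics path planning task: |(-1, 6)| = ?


|u| = sqrt((-1)^2 + 6^2) = sqrt(37) = 6.0828

6.0828


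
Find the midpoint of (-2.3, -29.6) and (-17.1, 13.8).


M = (((-2.3)+(-17.1))/2, ((-29.6)+13.8)/2)
= (-9.7, -7.9)

(-9.7, -7.9)


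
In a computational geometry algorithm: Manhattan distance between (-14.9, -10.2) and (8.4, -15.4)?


|(-14.9)-8.4| + |(-10.2)-(-15.4)| = 23.3 + 5.2 = 28.5

28.5


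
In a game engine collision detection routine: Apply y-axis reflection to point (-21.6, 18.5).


Reflection over y-axis: (x,y) -> (-x,y)
(-21.6, 18.5) -> (21.6, 18.5)

(21.6, 18.5)


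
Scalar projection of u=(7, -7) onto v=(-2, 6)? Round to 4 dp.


u.v = -56, |v| = sqrt(40) = 6.3246
Scalar projection = u.v / |v| = -56 / sqrt(40) = -8.8544

-8.8544


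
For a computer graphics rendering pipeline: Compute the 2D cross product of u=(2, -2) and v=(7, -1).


u x v = u_x*v_y - u_y*v_x = 2*(-1) - (-2)*7
= (-2) - (-14) = 12

12


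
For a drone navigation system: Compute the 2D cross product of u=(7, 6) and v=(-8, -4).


u x v = u_x*v_y - u_y*v_x = 7*(-4) - 6*(-8)
= (-28) - (-48) = 20

20


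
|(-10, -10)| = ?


|u| = sqrt((-10)^2 + (-10)^2) = sqrt(200) = 14.1421

14.1421


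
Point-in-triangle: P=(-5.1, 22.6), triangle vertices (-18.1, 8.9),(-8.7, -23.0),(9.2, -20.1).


Cross products: AB x AP = 543.48, BC x BP = 805.8, CA x CP = -751.01
All same sign? no

No, outside


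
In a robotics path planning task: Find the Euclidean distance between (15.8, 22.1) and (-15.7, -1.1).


dx=-31.5, dy=-23.2
d^2 = (-31.5)^2 + (-23.2)^2 = 1530.49
d = sqrt(1530.49) = 39.1215

39.1215


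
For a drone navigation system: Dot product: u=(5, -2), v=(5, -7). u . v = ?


u . v = u_x*v_x + u_y*v_y = 5*5 + (-2)*(-7)
= 25 + 14 = 39

39


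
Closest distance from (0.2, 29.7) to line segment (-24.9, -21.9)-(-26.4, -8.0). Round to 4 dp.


Project P onto AB: t = 1 (clamped to [0,1])
Closest point on segment: (-26.4, -8)
Distance: 46.1395

46.1395


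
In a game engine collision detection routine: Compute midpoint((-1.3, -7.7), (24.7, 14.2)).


M = (((-1.3)+24.7)/2, ((-7.7)+14.2)/2)
= (11.7, 3.25)

(11.7, 3.25)


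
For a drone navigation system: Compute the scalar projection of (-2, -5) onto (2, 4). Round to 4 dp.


u.v = -24, |v| = sqrt(20) = 4.4721
Scalar projection = u.v / |v| = -24 / sqrt(20) = -5.3666

-5.3666


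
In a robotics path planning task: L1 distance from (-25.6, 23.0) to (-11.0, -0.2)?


|(-25.6)-(-11)| + |23-(-0.2)| = 14.6 + 23.2 = 37.8

37.8


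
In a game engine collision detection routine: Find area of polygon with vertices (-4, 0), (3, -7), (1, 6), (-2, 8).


Shoelace sum: ((-4)*(-7) - 3*0) + (3*6 - 1*(-7)) + (1*8 - (-2)*6) + ((-2)*0 - (-4)*8)
= 105
Area = |105|/2 = 52.5

52.5


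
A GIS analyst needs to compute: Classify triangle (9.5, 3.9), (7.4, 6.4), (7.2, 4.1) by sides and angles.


Side lengths squared: AB^2=10.66, BC^2=5.33, CA^2=5.33
Sorted: [5.33, 5.33, 10.66]
By sides: Isosceles, By angles: Right

Isosceles, Right


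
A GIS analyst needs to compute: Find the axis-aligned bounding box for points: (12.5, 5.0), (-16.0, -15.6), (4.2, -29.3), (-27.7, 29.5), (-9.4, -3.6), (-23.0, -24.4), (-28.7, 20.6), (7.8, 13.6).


x range: [-28.7, 12.5]
y range: [-29.3, 29.5]
Bounding box: (-28.7,-29.3) to (12.5,29.5)

(-28.7,-29.3) to (12.5,29.5)


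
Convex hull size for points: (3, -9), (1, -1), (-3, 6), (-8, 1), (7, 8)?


Convex hull vertices (CCW): (-8, 1), (3, -9), (7, 8), (-3, 6)
Count = 4

4


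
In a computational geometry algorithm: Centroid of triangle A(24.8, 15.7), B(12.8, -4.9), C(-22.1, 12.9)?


Centroid = ((x_A+x_B+x_C)/3, (y_A+y_B+y_C)/3)
= ((24.8+12.8+(-22.1))/3, (15.7+(-4.9)+12.9)/3)
= (5.1667, 7.9)

(5.1667, 7.9)


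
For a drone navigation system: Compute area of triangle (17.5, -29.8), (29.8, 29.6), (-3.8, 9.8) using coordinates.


Area = |x_A(y_B-y_C) + x_B(y_C-y_A) + x_C(y_A-y_B)|/2
= |346.5 + 1180.08 + 225.72|/2
= 1752.3/2 = 876.15

876.15


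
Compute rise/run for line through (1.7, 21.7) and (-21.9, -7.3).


slope = (y2-y1)/(x2-x1) = ((-7.3)-21.7)/((-21.9)-1.7) = (-29)/(-23.6) = 1.2288

1.2288


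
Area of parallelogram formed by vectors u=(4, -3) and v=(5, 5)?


|u x v| = |4*5 - (-3)*5|
= |20 - (-15)| = 35

35


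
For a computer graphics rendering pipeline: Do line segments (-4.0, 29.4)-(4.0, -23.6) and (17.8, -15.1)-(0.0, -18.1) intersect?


Cross products: d1=-857.5, d2=109.9, d3=799.4, d4=-168
d1*d2 < 0 and d3*d4 < 0? yes

Yes, they intersect


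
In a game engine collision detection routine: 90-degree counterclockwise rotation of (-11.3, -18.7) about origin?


90° CCW: (x,y) -> (-y, x)
(-11.3,-18.7) -> (18.7, -11.3)

(18.7, -11.3)


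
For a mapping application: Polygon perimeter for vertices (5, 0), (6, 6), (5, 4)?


Sides: (5, 0)->(6, 6): sqrt(37) = 6.082763, (6, 6)->(5, 4): sqrt(5) = 2.236068, (5, 4)->(5, 0): sqrt(16) = 4
Sum = 12.318831
Perimeter = 12.3188

12.3188


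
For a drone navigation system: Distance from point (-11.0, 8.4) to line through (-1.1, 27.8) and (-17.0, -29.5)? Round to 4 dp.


|cross product| = 258.81
|line direction| = sqrt(3536.1) = 59.4651
Distance = 258.81/sqrt(3536.1) = 4.3523

4.3523


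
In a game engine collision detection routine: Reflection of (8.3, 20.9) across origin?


Reflection over origin: (x,y) -> (-x,-y)
(8.3, 20.9) -> (-8.3, -20.9)

(-8.3, -20.9)


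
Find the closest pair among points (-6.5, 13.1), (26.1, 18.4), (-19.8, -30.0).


d(P0,P1) = 33.028, d(P0,P2) = 45.1054, d(P1,P2) = 66.7036
Closest: P0 and P1

Closest pair: (-6.5, 13.1) and (26.1, 18.4), distance = 33.028


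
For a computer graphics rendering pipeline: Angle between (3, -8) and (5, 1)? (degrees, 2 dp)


u.v = 7, |u| = sqrt(73) = 8.544, |v| = sqrt(26) = 5.099
cos(theta) = u.v/(|u||v|) = 7/sqrt(1898) = 0.160676
theta = acos(0.160676) = 80.75 degrees

80.75 degrees


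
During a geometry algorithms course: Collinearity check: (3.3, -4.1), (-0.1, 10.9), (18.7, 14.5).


Cross product: ((-0.1)-3.3)*(14.5-(-4.1)) - (10.9-(-4.1))*(18.7-3.3)
= -294.24

No, not collinear


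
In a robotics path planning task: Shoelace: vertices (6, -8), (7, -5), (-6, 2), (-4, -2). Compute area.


Shoelace sum: (6*(-5) - 7*(-8)) + (7*2 - (-6)*(-5)) + ((-6)*(-2) - (-4)*2) + ((-4)*(-8) - 6*(-2))
= 74
Area = |74|/2 = 37

37


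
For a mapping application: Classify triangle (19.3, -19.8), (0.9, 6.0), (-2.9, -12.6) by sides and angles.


Side lengths squared: AB^2=1004.2, BC^2=360.4, CA^2=544.68
Sorted: [360.4, 544.68, 1004.2]
By sides: Scalene, By angles: Obtuse

Scalene, Obtuse


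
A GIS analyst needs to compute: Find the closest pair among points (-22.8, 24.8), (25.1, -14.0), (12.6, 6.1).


d(P0,P1) = 61.6429, d(P0,P2) = 40.0356, d(P1,P2) = 23.6698
Closest: P1 and P2

Closest pair: (25.1, -14.0) and (12.6, 6.1), distance = 23.6698


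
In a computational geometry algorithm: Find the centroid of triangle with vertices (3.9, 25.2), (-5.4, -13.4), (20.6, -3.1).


Centroid = ((x_A+x_B+x_C)/3, (y_A+y_B+y_C)/3)
= ((3.9+(-5.4)+20.6)/3, (25.2+(-13.4)+(-3.1))/3)
= (6.3667, 2.9)

(6.3667, 2.9)


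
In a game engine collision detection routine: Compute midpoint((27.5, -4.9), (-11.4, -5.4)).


M = ((27.5+(-11.4))/2, ((-4.9)+(-5.4))/2)
= (8.05, -5.15)

(8.05, -5.15)


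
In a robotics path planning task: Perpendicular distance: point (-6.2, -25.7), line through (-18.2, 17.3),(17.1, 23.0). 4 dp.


|cross product| = 1586.3
|line direction| = sqrt(1278.58) = 35.7572
Distance = 1586.3/sqrt(1278.58) = 44.363

44.363


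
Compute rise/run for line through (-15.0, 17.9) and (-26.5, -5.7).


slope = (y2-y1)/(x2-x1) = ((-5.7)-17.9)/((-26.5)-(-15)) = (-23.6)/(-11.5) = 2.0522

2.0522


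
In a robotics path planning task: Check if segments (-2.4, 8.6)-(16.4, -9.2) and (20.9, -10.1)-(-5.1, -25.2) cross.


Cross products: d1=-838.03, d2=-91.35, d3=63.18, d4=-683.5
d1*d2 < 0 and d3*d4 < 0? no

No, they don't intersect


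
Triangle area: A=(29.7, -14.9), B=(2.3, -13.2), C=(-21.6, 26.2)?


Area = |x_A(y_B-y_C) + x_B(y_C-y_A) + x_C(y_A-y_B)|/2
= |(-1170.18) + 94.53 + 36.72|/2
= 1038.93/2 = 519.465

519.465


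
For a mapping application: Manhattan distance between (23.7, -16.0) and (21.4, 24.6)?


|23.7-21.4| + |(-16)-24.6| = 2.3 + 40.6 = 42.9

42.9


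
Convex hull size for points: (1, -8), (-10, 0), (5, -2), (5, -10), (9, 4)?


Convex hull vertices (CCW): (-10, 0), (1, -8), (5, -10), (9, 4)
Count = 4

4


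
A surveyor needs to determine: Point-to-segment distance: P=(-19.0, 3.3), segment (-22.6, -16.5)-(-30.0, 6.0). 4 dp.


Project P onto AB: t = 0.7466 (clamped to [0,1])
Closest point on segment: (-28.125, 0.2989)
Distance: 9.6058

9.6058


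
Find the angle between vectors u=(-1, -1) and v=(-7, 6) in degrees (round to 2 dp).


u.v = 1, |u| = sqrt(2) = 1.4142, |v| = sqrt(85) = 9.2195
cos(theta) = u.v/(|u||v|) = 1/sqrt(170) = 0.076696
theta = acos(0.076696) = 85.6 degrees

85.6 degrees


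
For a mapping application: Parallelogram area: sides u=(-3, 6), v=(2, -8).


|u x v| = |(-3)*(-8) - 6*2|
= |24 - 12| = 12

12


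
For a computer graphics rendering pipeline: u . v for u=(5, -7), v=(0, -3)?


u . v = u_x*v_x + u_y*v_y = 5*0 + (-7)*(-3)
= 0 + 21 = 21

21


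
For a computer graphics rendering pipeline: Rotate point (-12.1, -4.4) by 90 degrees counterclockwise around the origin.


90° CCW: (x,y) -> (-y, x)
(-12.1,-4.4) -> (4.4, -12.1)

(4.4, -12.1)


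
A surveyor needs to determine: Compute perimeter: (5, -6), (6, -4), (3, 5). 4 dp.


Sides: (5, -6)->(6, -4): sqrt(5) = 2.236068, (6, -4)->(3, 5): sqrt(90) = 9.486833, (3, 5)->(5, -6): sqrt(125) = 11.18034
Sum = 22.903241
Perimeter = 22.9032

22.9032


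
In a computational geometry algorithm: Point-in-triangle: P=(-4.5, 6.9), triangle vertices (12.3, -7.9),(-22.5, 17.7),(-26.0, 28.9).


Cross products: AB x AP = -84.96, BC x BP = -163.8, CA x CP = -51.4
All same sign? yes

Yes, inside


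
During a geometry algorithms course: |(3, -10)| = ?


|u| = sqrt(3^2 + (-10)^2) = sqrt(109) = 10.4403

10.4403


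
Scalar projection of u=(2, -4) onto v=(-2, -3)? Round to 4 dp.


u.v = 8, |v| = sqrt(13) = 3.6056
Scalar projection = u.v / |v| = 8 / sqrt(13) = 2.2188

2.2188


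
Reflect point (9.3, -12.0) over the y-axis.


Reflection over y-axis: (x,y) -> (-x,y)
(9.3, -12) -> (-9.3, -12)

(-9.3, -12)


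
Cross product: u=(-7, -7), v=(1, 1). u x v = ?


u x v = u_x*v_y - u_y*v_x = (-7)*1 - (-7)*1
= (-7) - (-7) = 0

0


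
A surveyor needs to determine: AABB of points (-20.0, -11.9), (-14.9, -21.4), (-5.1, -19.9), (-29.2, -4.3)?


x range: [-29.2, -5.1]
y range: [-21.4, -4.3]
Bounding box: (-29.2,-21.4) to (-5.1,-4.3)

(-29.2,-21.4) to (-5.1,-4.3)


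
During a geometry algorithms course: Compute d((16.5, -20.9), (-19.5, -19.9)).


dx=-36, dy=1
d^2 = (-36)^2 + 1^2 = 1297
d = sqrt(1297) = 36.0139

36.0139


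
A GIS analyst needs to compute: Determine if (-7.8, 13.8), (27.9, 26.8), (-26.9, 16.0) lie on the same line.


Cross product: (27.9-(-7.8))*(16-13.8) - (26.8-13.8)*((-26.9)-(-7.8))
= 326.84

No, not collinear


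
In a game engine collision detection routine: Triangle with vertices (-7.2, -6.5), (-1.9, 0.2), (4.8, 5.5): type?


Side lengths squared: AB^2=72.98, BC^2=72.98, CA^2=288
Sorted: [72.98, 72.98, 288]
By sides: Isosceles, By angles: Obtuse

Isosceles, Obtuse


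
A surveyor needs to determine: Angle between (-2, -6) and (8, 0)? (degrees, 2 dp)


u.v = -16, |u| = sqrt(40) = 6.3246, |v| = sqrt(64) = 8
cos(theta) = u.v/(|u||v|) = -16/sqrt(2560) = -0.316228
theta = acos(-0.316228) = 108.43 degrees

108.43 degrees


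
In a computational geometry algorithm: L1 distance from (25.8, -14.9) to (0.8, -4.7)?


|25.8-0.8| + |(-14.9)-(-4.7)| = 25 + 10.2 = 35.2

35.2


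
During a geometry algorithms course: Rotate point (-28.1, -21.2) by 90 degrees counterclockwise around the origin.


90° CCW: (x,y) -> (-y, x)
(-28.1,-21.2) -> (21.2, -28.1)

(21.2, -28.1)


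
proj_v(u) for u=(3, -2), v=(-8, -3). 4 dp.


u.v = -18, |v| = sqrt(73) = 8.544
Scalar projection = u.v / |v| = -18 / sqrt(73) = -2.1067

-2.1067


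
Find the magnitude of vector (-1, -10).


|u| = sqrt((-1)^2 + (-10)^2) = sqrt(101) = 10.0499

10.0499


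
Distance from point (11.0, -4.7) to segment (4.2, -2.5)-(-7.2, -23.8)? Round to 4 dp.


Project P onto AB: t = 0 (clamped to [0,1])
Closest point on segment: (4.2, -2.5)
Distance: 7.147

7.147


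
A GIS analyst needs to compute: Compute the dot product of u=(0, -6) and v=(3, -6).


u . v = u_x*v_x + u_y*v_y = 0*3 + (-6)*(-6)
= 0 + 36 = 36

36


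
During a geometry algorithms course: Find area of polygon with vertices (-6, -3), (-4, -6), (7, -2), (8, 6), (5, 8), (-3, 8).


Shoelace sum: ((-6)*(-6) - (-4)*(-3)) + ((-4)*(-2) - 7*(-6)) + (7*6 - 8*(-2)) + (8*8 - 5*6) + (5*8 - (-3)*8) + ((-3)*(-3) - (-6)*8)
= 287
Area = |287|/2 = 143.5

143.5


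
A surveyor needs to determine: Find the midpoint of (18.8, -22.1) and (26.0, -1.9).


M = ((18.8+26)/2, ((-22.1)+(-1.9))/2)
= (22.4, -12)

(22.4, -12)


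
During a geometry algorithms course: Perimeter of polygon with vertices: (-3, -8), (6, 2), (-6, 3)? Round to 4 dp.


Sides: (-3, -8)->(6, 2): sqrt(181) = 13.453624, (6, 2)->(-6, 3): sqrt(145) = 12.041595, (-6, 3)->(-3, -8): sqrt(130) = 11.401754
Sum = 36.896973
Perimeter = 36.897

36.897


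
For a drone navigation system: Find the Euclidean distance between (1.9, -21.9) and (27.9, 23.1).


dx=26, dy=45
d^2 = 26^2 + 45^2 = 2701
d = sqrt(2701) = 51.9711

51.9711


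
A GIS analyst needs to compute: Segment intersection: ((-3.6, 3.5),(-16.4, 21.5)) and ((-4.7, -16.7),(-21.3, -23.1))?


Cross products: d1=-328.28, d2=-709, d3=278.36, d4=659.08
d1*d2 < 0 and d3*d4 < 0? no

No, they don't intersect


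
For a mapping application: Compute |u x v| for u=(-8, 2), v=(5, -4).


|u x v| = |(-8)*(-4) - 2*5|
= |32 - 10| = 22

22


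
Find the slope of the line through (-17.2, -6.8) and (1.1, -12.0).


slope = (y2-y1)/(x2-x1) = ((-12)-(-6.8))/(1.1-(-17.2)) = (-5.2)/18.3 = -0.2842

-0.2842


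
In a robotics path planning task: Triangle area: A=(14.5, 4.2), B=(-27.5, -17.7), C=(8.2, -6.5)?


Area = |x_A(y_B-y_C) + x_B(y_C-y_A) + x_C(y_A-y_B)|/2
= |(-162.4) + 294.25 + 179.58|/2
= 311.43/2 = 155.715

155.715


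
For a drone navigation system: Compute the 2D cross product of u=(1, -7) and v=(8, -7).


u x v = u_x*v_y - u_y*v_x = 1*(-7) - (-7)*8
= (-7) - (-56) = 49

49


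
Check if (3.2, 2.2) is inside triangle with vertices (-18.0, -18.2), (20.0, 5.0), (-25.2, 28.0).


Cross products: AB x AP = 283.36, BC x BP = 512.96, CA x CP = 1126.32
All same sign? yes

Yes, inside


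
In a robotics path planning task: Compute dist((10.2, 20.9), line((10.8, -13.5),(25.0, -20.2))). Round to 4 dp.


|cross product| = 484.46
|line direction| = sqrt(246.53) = 15.7013
Distance = 484.46/sqrt(246.53) = 30.8548

30.8548


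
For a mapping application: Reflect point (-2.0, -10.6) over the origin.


Reflection over origin: (x,y) -> (-x,-y)
(-2, -10.6) -> (2, 10.6)

(2, 10.6)


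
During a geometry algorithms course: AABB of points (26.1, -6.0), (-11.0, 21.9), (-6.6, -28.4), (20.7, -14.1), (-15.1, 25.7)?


x range: [-15.1, 26.1]
y range: [-28.4, 25.7]
Bounding box: (-15.1,-28.4) to (26.1,25.7)

(-15.1,-28.4) to (26.1,25.7)


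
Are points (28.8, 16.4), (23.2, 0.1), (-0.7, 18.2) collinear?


Cross product: (23.2-28.8)*(18.2-16.4) - (0.1-16.4)*((-0.7)-28.8)
= -490.93

No, not collinear


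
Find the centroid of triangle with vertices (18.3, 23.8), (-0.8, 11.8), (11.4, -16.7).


Centroid = ((x_A+x_B+x_C)/3, (y_A+y_B+y_C)/3)
= ((18.3+(-0.8)+11.4)/3, (23.8+11.8+(-16.7))/3)
= (9.6333, 6.3)

(9.6333, 6.3)


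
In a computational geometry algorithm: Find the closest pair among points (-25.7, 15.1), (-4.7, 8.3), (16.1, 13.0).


d(P0,P1) = 22.0735, d(P0,P2) = 41.8527, d(P1,P2) = 21.3244
Closest: P1 and P2

Closest pair: (-4.7, 8.3) and (16.1, 13.0), distance = 21.3244


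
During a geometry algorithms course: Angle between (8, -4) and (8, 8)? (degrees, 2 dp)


u.v = 32, |u| = sqrt(80) = 8.9443, |v| = sqrt(128) = 11.3137
cos(theta) = u.v/(|u||v|) = 32/sqrt(10240) = 0.316228
theta = acos(0.316228) = 71.57 degrees

71.57 degrees


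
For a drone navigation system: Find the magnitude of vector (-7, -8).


|u| = sqrt((-7)^2 + (-8)^2) = sqrt(113) = 10.6301

10.6301


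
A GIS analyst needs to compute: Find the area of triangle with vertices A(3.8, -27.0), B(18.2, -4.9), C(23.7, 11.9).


Area = |x_A(y_B-y_C) + x_B(y_C-y_A) + x_C(y_A-y_B)|/2
= |(-63.84) + 707.98 + (-523.77)|/2
= 120.37/2 = 60.185

60.185


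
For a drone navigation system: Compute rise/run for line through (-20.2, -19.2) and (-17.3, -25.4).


slope = (y2-y1)/(x2-x1) = ((-25.4)-(-19.2))/((-17.3)-(-20.2)) = (-6.2)/2.9 = -2.1379

-2.1379


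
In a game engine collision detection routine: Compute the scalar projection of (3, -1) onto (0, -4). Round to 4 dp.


u.v = 4, |v| = sqrt(16) = 4
Scalar projection = u.v / |v| = 4 / sqrt(16) = 1

1


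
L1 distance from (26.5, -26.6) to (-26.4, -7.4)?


|26.5-(-26.4)| + |(-26.6)-(-7.4)| = 52.9 + 19.2 = 72.1

72.1


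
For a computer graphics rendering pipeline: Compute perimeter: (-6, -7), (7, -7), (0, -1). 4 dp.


Sides: (-6, -7)->(7, -7): sqrt(169) = 13, (7, -7)->(0, -1): sqrt(85) = 9.219544, (0, -1)->(-6, -7): sqrt(72) = 8.485281
Sum = 30.704825
Perimeter = 30.7048

30.7048


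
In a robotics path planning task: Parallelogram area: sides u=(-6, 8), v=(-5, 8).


|u x v| = |(-6)*8 - 8*(-5)|
= |(-48) - (-40)| = 8

8


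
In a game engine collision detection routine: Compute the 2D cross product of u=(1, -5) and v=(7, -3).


u x v = u_x*v_y - u_y*v_x = 1*(-3) - (-5)*7
= (-3) - (-35) = 32

32


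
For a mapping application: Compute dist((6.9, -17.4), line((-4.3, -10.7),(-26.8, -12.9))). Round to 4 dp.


|cross product| = 175.39
|line direction| = sqrt(511.09) = 22.6073
Distance = 175.39/sqrt(511.09) = 7.7581

7.7581


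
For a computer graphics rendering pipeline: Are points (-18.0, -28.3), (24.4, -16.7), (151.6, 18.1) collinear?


Cross product: (24.4-(-18))*(18.1-(-28.3)) - ((-16.7)-(-28.3))*(151.6-(-18))
= 0

Yes, collinear


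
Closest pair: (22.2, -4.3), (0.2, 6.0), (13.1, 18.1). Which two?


d(P0,P1) = 24.2918, d(P0,P2) = 24.1779, d(P1,P2) = 17.6867
Closest: P1 and P2

Closest pair: (0.2, 6.0) and (13.1, 18.1), distance = 17.6867


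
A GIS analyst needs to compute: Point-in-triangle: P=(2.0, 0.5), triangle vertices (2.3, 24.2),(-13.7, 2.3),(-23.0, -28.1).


Cross products: AB x AP = 372.63, BC x BP = 494.02, CA x CP = -583.92
All same sign? no

No, outside


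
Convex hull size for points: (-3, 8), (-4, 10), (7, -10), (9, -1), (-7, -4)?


Convex hull vertices (CCW): (-7, -4), (7, -10), (9, -1), (-4, 10)
Count = 4

4


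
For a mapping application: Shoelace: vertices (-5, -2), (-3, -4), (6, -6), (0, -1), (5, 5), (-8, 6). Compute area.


Shoelace sum: ((-5)*(-4) - (-3)*(-2)) + ((-3)*(-6) - 6*(-4)) + (6*(-1) - 0*(-6)) + (0*5 - 5*(-1)) + (5*6 - (-8)*5) + ((-8)*(-2) - (-5)*6)
= 171
Area = |171|/2 = 85.5

85.5


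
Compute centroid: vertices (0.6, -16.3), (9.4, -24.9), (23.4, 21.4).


Centroid = ((x_A+x_B+x_C)/3, (y_A+y_B+y_C)/3)
= ((0.6+9.4+23.4)/3, ((-16.3)+(-24.9)+21.4)/3)
= (11.1333, -6.6)

(11.1333, -6.6)
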